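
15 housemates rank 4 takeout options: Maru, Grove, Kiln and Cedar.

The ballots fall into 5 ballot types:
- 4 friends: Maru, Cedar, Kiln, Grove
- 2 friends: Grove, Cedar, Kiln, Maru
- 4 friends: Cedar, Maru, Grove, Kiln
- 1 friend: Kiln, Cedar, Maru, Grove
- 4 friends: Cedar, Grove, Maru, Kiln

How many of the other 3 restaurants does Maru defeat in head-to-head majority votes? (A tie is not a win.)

2

Maru against each rival (15 friends):
Maru vs Grove: Maru preferred on 4+4+1 = 9 ballots; Maru wins 9–6.
Maru vs Kiln: Maru wins 12–3.
Maru vs Cedar: 4 to 11, Cedar.
Maru beats Grove, Kiln; loses to Cedar — 2 pairwise wins.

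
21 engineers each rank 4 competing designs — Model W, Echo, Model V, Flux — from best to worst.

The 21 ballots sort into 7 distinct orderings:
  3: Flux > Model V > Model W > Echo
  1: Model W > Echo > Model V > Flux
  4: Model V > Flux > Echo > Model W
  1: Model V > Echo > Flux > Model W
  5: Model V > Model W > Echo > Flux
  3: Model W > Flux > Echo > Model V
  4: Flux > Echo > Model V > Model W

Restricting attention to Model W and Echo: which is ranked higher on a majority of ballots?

Ballots ranking Model W above Echo: 3 + 1 + 5 + 3 = 12.
Ballots ranking Echo above Model W: 21 − 12 = 9.
Model W wins the head-to-head 12–9.

Model W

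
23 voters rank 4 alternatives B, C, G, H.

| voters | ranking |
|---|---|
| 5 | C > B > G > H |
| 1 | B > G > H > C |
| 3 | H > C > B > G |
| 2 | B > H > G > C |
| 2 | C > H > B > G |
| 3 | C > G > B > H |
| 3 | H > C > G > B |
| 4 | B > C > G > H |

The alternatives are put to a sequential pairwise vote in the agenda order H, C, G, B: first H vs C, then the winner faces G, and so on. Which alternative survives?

C

Round 1: H vs C — 9–14, C advances.
Round 2: C vs G — 20–3, C advances.
Round 3: C vs B — 16–7, C advances.
The agenda winner is C.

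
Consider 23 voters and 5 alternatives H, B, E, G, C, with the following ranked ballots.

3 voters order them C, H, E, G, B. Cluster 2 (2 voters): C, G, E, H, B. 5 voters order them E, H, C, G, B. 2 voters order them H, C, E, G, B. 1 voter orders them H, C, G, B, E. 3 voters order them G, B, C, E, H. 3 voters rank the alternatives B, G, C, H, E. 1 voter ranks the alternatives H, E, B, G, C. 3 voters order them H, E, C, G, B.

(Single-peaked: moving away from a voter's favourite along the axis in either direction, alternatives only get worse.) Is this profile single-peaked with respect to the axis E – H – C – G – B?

no

Axis positions: E=1, H=2, C=3, G=4, B=5.
Cluster 1 (peak C at position 3): ranking walks positions 3-2-1-4-5, expanding outward from the peak — single-peaked.
Cluster 2: ranking walks positions 3-4-1-2-5; E is ranked above H even though H lies between E and the peak C on the axis — preferences dip and rise again. Not single-peaked.
Cluster 3 (peak E at position 1): ranking walks positions 1-2-3-4-5, expanding outward from the peak — single-peaked.
Cluster 4 (peak H at position 2): ranking walks positions 2-3-1-4-5, expanding outward from the peak — single-peaked.
Cluster 5 (peak H at position 2): ranking walks positions 2-3-4-5-1, expanding outward from the peak — single-peaked.
Cluster 6: ranking walks positions 4-5-3-1-2; E is ranked above H even though H lies between E and the peak G on the axis — preferences dip and rise again. Not single-peaked.
Cluster 7 (peak B at position 5): ranking walks positions 5-4-3-2-1, expanding outward from the peak — single-peaked.
Cluster 8: ranking walks positions 2-1-5-4-3; B is ranked above C even though C lies between B and the peak H on the axis — preferences dip and rise again. Not single-peaked.
Cluster 9 (peak H at position 2): ranking walks positions 2-1-3-4-5, expanding outward from the peak — single-peaked.
Cluster 2 violates single-peakedness, so the profile is not single-peaked on this axis.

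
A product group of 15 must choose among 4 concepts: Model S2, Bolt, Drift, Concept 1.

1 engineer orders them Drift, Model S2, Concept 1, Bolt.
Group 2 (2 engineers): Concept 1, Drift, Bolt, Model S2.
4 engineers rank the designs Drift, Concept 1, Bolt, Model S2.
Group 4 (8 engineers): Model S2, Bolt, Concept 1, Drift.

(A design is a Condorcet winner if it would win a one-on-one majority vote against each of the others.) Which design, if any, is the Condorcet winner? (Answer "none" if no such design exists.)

Model S2

Pairwise majorities:
Model S2 vs Bolt: Model S2 preferred on 1+8 = 9 ballots; Model S2 wins 9–6.
Model S2–Drift: Model S2 8–7.
Model S2 vs Concept 1: Model S2 is ranked higher on 1+8 = 9 ballots, Concept 1 on 6. Model S2 wins 9–6.
Bolt vs Drift: 8 to 7, Bolt.
Bolt vs Concept 1: Bolt preferred on 8 ballots; Bolt wins 8–7.
Drift–Concept 1: Concept 1 10–5.
Model S2 defeats every rival head-to-head and is the Condorcet winner.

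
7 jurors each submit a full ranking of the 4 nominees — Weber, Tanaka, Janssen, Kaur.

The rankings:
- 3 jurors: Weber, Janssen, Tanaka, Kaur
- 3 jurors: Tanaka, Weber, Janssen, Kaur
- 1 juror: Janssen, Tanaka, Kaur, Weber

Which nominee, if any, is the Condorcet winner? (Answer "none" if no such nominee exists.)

Pairwise majorities:
Weber vs Tanaka: 3 to 4, Tanaka.
Weber vs Janssen: Weber is ranked higher on 3+3 = 6 ballots, Janssen on 1. Weber wins 6–1.
Weber vs Kaur: 3+3 = 6 for Weber, 1 for Kaur — Weber by 6–1.
Tanaka vs Janssen: Tanaka preferred on 3 ballots; Janssen wins 4–3.
Tanaka vs Kaur: 3+3+1 = 7 for Tanaka, 0 for Kaur — Tanaka by 7–0.
Janssen vs Kaur: Janssen is ranked higher on 3+3+1 = 7 ballots, Kaur on 0. Janssen wins 7–0.
No nominee is unbeaten: Weber loses to Tanaka; Tanaka loses to Janssen; Janssen loses to Weber; Kaur loses to Weber. In particular Weber beats Janssen beats Tanaka beats Weber is a majority cycle — no Condorcet winner exists.

none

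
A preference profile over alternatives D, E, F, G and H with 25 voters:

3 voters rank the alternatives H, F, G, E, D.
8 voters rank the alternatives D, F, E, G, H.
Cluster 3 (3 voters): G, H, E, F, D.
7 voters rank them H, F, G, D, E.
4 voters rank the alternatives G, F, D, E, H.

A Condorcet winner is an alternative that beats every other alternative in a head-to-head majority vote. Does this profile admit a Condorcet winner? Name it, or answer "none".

Head-to-head results (25 voters):
D vs E: D, 19–6.
D vs F: F, 17–8.
D vs G: G wins 17–8.
D vs H: H wins 13–12.
E vs F: F wins 22–3.
E vs G: G wins 17–8.
E vs H: H, 13–12.
F vs G: F wins 18–7.
F–H: H 13–12.
G vs H: G wins 15–10.
Every alternative loses at least once (D loses to F; E loses to D; F loses to H; G loses to F; H loses to G). The majority relation contains the cycle F > G > H > F, so there is no Condorcet winner.

none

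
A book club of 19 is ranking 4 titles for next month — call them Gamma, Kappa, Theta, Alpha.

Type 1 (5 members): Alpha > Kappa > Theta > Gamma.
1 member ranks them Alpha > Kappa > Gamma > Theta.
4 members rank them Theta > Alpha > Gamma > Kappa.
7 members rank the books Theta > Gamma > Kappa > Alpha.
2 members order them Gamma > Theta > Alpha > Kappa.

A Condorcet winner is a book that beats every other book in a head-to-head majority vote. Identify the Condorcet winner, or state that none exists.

Theta

Check each pair by majority over 19 ballots:
Gamma–Kappa: Gamma 13–6.
Gamma–Theta: Theta 16–3.
Gamma vs Alpha: Alpha wins 10–9.
Kappa vs Theta: Theta, 13–6.
Kappa–Alpha: Alpha 12–7.
Theta vs Alpha: Theta wins 13–6.
Theta wins every pairwise contest, so Theta is the Condorcet winner.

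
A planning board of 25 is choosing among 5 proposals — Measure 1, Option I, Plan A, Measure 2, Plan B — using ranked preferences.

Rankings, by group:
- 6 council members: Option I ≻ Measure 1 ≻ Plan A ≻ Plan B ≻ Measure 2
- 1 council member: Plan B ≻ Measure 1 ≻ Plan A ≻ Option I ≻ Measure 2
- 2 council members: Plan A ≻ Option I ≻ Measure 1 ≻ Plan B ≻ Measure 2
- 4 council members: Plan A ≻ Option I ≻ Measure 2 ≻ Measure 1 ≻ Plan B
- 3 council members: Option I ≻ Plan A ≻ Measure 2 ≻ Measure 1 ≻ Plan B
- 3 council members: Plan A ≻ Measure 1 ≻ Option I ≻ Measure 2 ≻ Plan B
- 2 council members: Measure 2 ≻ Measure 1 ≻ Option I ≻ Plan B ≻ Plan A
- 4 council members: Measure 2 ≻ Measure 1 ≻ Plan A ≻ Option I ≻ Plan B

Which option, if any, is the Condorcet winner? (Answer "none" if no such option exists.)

Pairwise majorities:
Measure 1 vs Option I: Option I, 15–10.
Measure 1 vs Plan A: Measure 1 wins 13–12.
Measure 1–Measure 2: Measure 2 13–12.
Measure 1 vs Plan B: Measure 1, 24–1.
Option I vs Plan A: 11 to 14, Plan A.
Option I vs Measure 2: Option I, 19–6.
Option I vs Plan B: Option I wins 24–1.
Plan A vs Measure 2: 19 to 6, Plan A.
Plan A vs Plan B: Plan A wins 22–3.
Measure 2 vs Plan B: Measure 2 preferred on 4+3+3+2+4 = 16 ballots; Measure 2 wins 16–9.
Every option loses at least once (Measure 1 loses to Option I; Option I loses to Plan A; Plan A loses to Measure 1; Measure 2 loses to Option I; Plan B loses to Measure 1). The majority relation contains the cycle Measure 1 beats Plan A beats Option I beats Measure 1, so there is no Condorcet winner.

none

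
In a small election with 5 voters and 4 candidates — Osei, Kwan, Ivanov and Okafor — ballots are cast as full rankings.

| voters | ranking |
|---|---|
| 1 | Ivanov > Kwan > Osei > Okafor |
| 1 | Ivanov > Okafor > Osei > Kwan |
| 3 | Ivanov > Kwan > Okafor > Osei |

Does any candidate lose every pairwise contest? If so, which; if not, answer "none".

Head-to-head results (5 voters):
Osei vs Kwan: Osei is ranked higher on 1 ballot, Kwan on 4. Kwan wins 4–1.
Osei vs Ivanov: 0 for Osei, 5 for Ivanov — Ivanov by 5–0.
Osei vs Okafor: Osei is ranked higher on 1 ballot, Okafor on 4. Okafor wins 4–1.
Kwan vs Ivanov: Ivanov wins 5–0.
Kwan vs Okafor: Kwan preferred on 1+3 = 4 ballots; Kwan wins 4–1.
Ivanov–Okafor: Ivanov 5–0.
Osei loses to every other candidate — it is the Condorcet loser.

Osei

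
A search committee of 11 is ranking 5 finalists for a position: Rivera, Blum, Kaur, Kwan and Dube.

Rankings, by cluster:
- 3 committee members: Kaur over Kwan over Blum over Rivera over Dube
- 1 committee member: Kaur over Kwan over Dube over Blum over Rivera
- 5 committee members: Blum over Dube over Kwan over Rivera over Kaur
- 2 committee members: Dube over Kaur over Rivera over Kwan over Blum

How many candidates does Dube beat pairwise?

Dube against each rival (11 committee members):
Dube vs Rivera: 8 to 3, Dube.
Dube vs Blum: Blum wins 8–3.
Dube vs Kaur: 5+2 = 7 for Dube, 4 for Kaur — Dube by 7–4.
Dube vs Kwan: Dube is ranked higher on 5+2 = 7 ballots, Kwan on 4. Dube wins 7–4.
Dube beats Rivera, Kaur, Kwan; loses to Blum — 3 pairwise wins.

3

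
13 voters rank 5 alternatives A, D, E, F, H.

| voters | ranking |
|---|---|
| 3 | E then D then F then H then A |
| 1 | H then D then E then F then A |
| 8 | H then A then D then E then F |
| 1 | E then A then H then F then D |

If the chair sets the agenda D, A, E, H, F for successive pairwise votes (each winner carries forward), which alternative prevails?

Round 1: D vs A — 4–9, A advances.
Round 2: A vs E — 8–5, A advances.
Round 3: A vs H — 1–12, H advances.
Round 4: H vs F — 10–3, H advances.
H survives the agenda.

H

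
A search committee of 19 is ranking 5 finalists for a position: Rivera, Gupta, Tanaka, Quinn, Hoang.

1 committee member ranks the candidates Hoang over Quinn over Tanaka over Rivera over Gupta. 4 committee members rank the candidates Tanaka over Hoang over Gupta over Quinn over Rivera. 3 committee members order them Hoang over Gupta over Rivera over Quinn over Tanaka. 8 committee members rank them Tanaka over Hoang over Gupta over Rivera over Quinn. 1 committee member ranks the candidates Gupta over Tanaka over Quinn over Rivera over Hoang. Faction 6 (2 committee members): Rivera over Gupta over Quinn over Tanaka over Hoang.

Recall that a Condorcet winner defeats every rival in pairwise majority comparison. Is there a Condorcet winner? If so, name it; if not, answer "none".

Check each pair by majority over 19 ballots:
Rivera vs Gupta: Gupta, 16–3.
Rivera vs Tanaka: Tanaka, 14–5.
Rivera vs Quinn: Rivera preferred on 3+8+2 = 13 ballots; Rivera wins 13–6.
Rivera–Hoang: Hoang 16–3.
Gupta vs Tanaka: Tanaka, 13–6.
Gupta vs Quinn: Gupta wins 18–1.
Gupta–Hoang: Hoang 16–3.
Tanaka vs Quinn: 4+8+1 = 13 for Tanaka, 6 for Quinn — Tanaka by 13–6.
Tanaka vs Hoang: Tanaka wins 15–4.
Quinn vs Hoang: Hoang wins 16–3.
Only Tanaka has no losses; Tanaka is the Condorcet winner.

Tanaka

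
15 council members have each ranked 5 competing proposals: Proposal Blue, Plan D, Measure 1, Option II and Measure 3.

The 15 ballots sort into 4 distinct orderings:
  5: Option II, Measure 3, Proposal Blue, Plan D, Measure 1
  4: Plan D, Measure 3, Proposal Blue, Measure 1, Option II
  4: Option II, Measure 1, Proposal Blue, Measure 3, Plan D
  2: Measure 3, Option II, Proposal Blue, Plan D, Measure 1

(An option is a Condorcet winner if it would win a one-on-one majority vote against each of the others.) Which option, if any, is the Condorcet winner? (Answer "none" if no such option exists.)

Option II

Pairwise majorities:
Proposal Blue vs Plan D: Proposal Blue, 11–4.
Proposal Blue vs Measure 1: Proposal Blue, 11–4.
Proposal Blue vs Option II: Proposal Blue preferred on 4 ballots; Option II wins 11–4.
Proposal Blue–Measure 3: Measure 3 11–4.
Plan D vs Measure 1: Plan D, 11–4.
Plan D vs Option II: 4 to 11, Option II.
Plan D vs Measure 3: Measure 3 wins 11–4.
Measure 1 vs Option II: Option II wins 11–4.
Measure 1 vs Measure 3: 4 to 11, Measure 3.
Option II vs Measure 3: Option II preferred on 5+4 = 9 ballots; Option II wins 9–6.
Option II wins every pairwise contest, so Option II is the Condorcet winner.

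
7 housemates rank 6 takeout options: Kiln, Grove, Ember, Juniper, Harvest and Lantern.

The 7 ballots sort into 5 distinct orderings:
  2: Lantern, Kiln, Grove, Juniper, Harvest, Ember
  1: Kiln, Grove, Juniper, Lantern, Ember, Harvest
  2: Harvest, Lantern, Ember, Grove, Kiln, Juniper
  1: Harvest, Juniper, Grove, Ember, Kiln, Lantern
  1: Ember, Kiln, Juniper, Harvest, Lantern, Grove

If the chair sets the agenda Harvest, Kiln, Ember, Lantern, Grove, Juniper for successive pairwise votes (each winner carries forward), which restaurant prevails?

Lantern

Round 1: Harvest vs Kiln — 3–4, Kiln advances.
Round 2: Kiln vs Ember — 3–4, Ember advances.
Round 3: Ember vs Lantern — 2–5, Lantern advances.
Round 4: Lantern vs Grove — 5–2, Lantern advances.
Round 5: Lantern vs Juniper — 4–3, Lantern advances.
The agenda winner is Lantern.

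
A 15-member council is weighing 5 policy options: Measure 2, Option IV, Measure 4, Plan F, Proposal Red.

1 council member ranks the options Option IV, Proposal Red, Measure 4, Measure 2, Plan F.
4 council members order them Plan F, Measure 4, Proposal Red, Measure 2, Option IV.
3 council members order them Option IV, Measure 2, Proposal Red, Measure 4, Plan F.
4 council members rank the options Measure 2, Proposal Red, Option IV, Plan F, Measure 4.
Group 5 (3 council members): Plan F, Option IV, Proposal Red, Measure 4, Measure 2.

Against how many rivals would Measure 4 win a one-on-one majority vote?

Measure 4 against each rival (15 council members):
Measure 4 vs Measure 2: Measure 4, 8–7.
Measure 4 vs Option IV: Option IV, 11–4.
Measure 4 vs Plan F: Plan F wins 11–4.
Measure 4 vs Proposal Red: Proposal Red wins 11–4.
Measure 4 beats Measure 2; loses to Option IV, Plan F, Proposal Red — 1 pairwise win.

1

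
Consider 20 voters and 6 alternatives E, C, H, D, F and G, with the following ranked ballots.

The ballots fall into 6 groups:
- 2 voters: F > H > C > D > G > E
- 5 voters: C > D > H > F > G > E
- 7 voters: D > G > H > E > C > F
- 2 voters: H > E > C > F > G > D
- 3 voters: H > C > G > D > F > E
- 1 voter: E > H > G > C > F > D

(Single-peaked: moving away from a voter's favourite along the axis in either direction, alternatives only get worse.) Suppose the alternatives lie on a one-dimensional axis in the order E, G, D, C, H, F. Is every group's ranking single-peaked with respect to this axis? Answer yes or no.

no

Axis positions: E=1, G=2, D=3, C=4, H=5, F=6.
Group 1 (peak F at position 6): ranking walks positions 6-5-4-3-2-1, expanding outward from the peak — single-peaked.
Group 2 (peak C at position 4): ranking walks positions 4-3-5-6-2-1, expanding outward from the peak — single-peaked.
Group 3: ranking walks positions 3-2-5-1-4-6; H is ranked above C even though C lies between H and the peak D on the axis — preferences dip and rise again. Not single-peaked.
Group 4: ranking walks positions 5-1-4-6-2-3; E is ranked above C even though C lies between E and the peak H on the axis — preferences dip and rise again. Not single-peaked.
Group 5: ranking walks positions 5-4-2-3-6-1; G is ranked above D even though D lies between G and the peak H on the axis — preferences dip and rise again. Not single-peaked.
Group 6: ranking walks positions 1-5-2-4-6-3; H is ranked above G even though G lies between H and the peak E on the axis — preferences dip and rise again. Not single-peaked.
Group 3 violates single-peakedness, so the profile is not single-peaked on this axis.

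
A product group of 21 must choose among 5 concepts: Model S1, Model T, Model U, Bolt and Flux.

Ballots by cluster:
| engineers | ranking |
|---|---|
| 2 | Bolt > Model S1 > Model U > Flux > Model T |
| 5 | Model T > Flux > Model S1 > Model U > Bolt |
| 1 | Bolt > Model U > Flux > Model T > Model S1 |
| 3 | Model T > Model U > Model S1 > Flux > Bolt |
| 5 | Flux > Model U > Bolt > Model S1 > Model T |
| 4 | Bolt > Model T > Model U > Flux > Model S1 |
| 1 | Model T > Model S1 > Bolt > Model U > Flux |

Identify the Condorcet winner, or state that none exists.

none

Pairwise majorities:
Model S1–Model T: Model T 14–7.
Model S1–Model U: Model U 13–8.
Model S1–Bolt: Bolt 12–9.
Model S1 vs Flux: Flux wins 15–6.
Model T–Model U: Model T 13–8.
Model T–Bolt: Bolt 12–9.
Model T vs Flux: Model T wins 13–8.
Model U–Bolt: Model U 13–8.
Model U–Flux: Model U 11–10.
Bolt–Flux: Flux 13–8.
Each design drops at least one matchup (Model S1 loses to Model T; Model T loses to Bolt; Model U loses to Model T; Bolt loses to Model U; Flux loses to Model T); the cycle Model T → Model U → Bolt → Model T rules out a Condorcet winner.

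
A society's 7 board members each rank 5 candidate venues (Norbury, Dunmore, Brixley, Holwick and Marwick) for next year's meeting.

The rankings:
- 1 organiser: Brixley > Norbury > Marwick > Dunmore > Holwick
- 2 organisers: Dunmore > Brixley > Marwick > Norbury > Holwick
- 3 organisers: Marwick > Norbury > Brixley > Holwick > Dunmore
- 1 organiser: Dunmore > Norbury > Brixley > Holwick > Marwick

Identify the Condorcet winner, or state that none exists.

Head-to-head results (7 organisers):
Norbury vs Dunmore: 4 to 3, Norbury.
Norbury vs Brixley: 3+1 = 4 for Norbury, 3 for Brixley — Norbury by 4–3.
Norbury vs Holwick: 1+2+3+1 = 7 for Norbury, 0 for Holwick — Norbury by 7–0.
Norbury vs Marwick: Marwick wins 5–2.
Dunmore vs Brixley: Brixley, 4–3.
Dunmore vs Holwick: Dunmore wins 4–3.
Dunmore vs Marwick: Marwick, 4–3.
Brixley vs Holwick: 1+2+3+1 = 7 for Brixley, 0 for Holwick — Brixley by 7–0.
Brixley vs Marwick: Brixley is ranked higher on 1+2+1 = 4 ballots, Marwick on 3. Brixley wins 4–3.
Holwick vs Marwick: 1 for Holwick, 6 for Marwick — Marwick by 6–1.
Each city drops at least one matchup (Norbury loses to Marwick; Dunmore loses to Norbury; Brixley loses to Norbury; Holwick loses to Norbury; Marwick loses to Brixley); the cycle Norbury beats Brixley beats Marwick beats Norbury rules out a Condorcet winner.

none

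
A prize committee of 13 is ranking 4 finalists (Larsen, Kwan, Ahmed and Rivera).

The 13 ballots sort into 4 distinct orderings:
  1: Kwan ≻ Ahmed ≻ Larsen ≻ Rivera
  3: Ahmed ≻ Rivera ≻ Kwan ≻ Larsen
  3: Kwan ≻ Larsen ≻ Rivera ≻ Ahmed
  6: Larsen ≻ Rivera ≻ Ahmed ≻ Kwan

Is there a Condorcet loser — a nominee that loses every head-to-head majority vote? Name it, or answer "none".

Head-to-head results (13 jurors):
Larsen vs Kwan: Kwan wins 7–6.
Larsen vs Ahmed: Larsen is ranked higher on 3+6 = 9 ballots, Ahmed on 4. Larsen wins 9–4.
Larsen vs Rivera: Larsen wins 10–3.
Kwan–Ahmed: Ahmed 9–4.
Kwan vs Rivera: Rivera wins 9–4.
Ahmed vs Rivera: Rivera, 9–4.
Each nominee has at least one pairwise win (Larsen beats Ahmed; Kwan beats Larsen; Ahmed beats Kwan; Rivera beats Kwan) — no Condorcet loser.

none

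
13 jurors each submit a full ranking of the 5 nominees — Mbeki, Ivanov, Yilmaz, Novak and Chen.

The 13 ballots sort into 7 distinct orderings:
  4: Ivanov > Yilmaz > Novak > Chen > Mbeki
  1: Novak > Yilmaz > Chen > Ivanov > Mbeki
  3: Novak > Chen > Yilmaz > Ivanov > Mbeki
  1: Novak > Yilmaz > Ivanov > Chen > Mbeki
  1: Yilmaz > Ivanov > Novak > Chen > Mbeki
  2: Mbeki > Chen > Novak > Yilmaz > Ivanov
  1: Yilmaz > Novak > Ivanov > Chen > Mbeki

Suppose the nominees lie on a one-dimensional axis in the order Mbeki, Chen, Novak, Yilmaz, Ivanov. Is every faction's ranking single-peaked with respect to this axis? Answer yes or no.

yes

Axis positions: Mbeki=1, Chen=2, Novak=3, Yilmaz=4, Ivanov=5.
Faction 1 (peak Ivanov at position 5): ranking walks positions 5-4-3-2-1, expanding outward from the peak — single-peaked.
Faction 2 (peak Novak at position 3): ranking walks positions 3-4-2-5-1, expanding outward from the peak — single-peaked.
Faction 3 (peak Novak at position 3): ranking walks positions 3-2-4-5-1, expanding outward from the peak — single-peaked.
Faction 4 (peak Novak at position 3): ranking walks positions 3-4-5-2-1, expanding outward from the peak — single-peaked.
Faction 5 (peak Yilmaz at position 4): ranking walks positions 4-5-3-2-1, expanding outward from the peak — single-peaked.
Faction 6 (peak Mbeki at position 1): ranking walks positions 1-2-3-4-5, expanding outward from the peak — single-peaked.
Faction 7 (peak Yilmaz at position 4): ranking walks positions 4-3-5-2-1, expanding outward from the peak — single-peaked.
Every ranking is single-peaked on this axis.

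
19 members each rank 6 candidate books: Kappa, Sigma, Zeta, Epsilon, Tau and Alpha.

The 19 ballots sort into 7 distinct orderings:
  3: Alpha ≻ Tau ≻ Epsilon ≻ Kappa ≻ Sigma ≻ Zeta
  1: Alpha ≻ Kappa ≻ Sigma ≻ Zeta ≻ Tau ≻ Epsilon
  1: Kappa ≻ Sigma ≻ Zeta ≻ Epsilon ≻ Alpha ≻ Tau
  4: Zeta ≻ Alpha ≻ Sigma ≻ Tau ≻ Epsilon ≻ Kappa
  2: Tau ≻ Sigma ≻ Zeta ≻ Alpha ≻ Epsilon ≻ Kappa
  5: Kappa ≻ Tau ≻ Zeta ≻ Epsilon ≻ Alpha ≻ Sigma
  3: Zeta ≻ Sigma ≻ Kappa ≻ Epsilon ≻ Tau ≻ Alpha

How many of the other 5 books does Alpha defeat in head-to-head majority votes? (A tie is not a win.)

3

Alpha against each rival (19 members):
Alpha–Kappa: Alpha 10–9.
Alpha vs Sigma: 13 to 6, Alpha.
Alpha vs Zeta: 4 to 15, Zeta.
Alpha–Epsilon: Alpha 10–9.
Alpha vs Tau: Tau wins 10–9.
Alpha beats Kappa, Sigma, Epsilon; loses to Zeta, Tau — 3 pairwise wins.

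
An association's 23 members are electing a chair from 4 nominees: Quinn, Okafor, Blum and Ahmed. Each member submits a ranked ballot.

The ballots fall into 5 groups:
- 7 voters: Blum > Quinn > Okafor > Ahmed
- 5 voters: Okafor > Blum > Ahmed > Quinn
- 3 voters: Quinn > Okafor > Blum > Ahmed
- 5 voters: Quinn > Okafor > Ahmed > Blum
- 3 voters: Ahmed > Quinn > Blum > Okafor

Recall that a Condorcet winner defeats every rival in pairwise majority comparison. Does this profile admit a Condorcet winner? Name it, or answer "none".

Check each pair by majority over 23 ballots:
Quinn vs Okafor: Quinn is ranked higher on 7+3+5+3 = 18 ballots, Okafor on 5. Quinn wins 18–5.
Quinn vs Blum: 11 to 12, Blum.
Quinn vs Ahmed: 7+3+5 = 15 for Quinn, 8 for Ahmed — Quinn by 15–8.
Okafor–Blum: Okafor 13–10.
Okafor–Ahmed: Okafor 20–3.
Blum vs Ahmed: 7+5+3 = 15 for Blum, 8 for Ahmed — Blum by 15–8.
Every candidate loses at least once (Quinn loses to Blum; Okafor loses to Quinn; Blum loses to Okafor; Ahmed loses to Quinn). The majority relation contains the cycle Quinn > Okafor > Blum > Quinn, so there is no Condorcet winner.

none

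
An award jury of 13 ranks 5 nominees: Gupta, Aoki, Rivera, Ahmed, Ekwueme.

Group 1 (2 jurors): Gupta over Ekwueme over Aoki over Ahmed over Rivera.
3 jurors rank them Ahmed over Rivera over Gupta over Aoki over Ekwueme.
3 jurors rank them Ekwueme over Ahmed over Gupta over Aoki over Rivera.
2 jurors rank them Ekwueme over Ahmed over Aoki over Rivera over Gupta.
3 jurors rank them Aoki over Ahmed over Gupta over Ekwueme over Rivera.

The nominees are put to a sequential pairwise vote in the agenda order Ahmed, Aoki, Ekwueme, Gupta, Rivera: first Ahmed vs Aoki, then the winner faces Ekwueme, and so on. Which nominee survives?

Round 1: Ahmed vs Aoki — 8–5, Ahmed advances.
Round 2: Ahmed vs Ekwueme — 6–7, Ekwueme advances.
Round 3: Ekwueme vs Gupta — 5–8, Gupta advances.
Round 4: Gupta vs Rivera — 8–5, Gupta advances.
Gupta survives the agenda.

Gupta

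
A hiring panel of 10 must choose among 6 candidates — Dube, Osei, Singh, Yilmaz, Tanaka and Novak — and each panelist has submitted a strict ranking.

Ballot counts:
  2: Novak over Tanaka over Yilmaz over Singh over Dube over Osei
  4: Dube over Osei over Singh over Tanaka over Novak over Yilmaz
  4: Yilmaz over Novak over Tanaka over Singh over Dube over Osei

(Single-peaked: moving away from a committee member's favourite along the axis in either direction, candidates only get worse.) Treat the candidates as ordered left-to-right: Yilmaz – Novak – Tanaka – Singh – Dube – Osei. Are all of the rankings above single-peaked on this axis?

yes

Axis positions: Yilmaz=1, Novak=2, Tanaka=3, Singh=4, Dube=5, Osei=6.
Faction 1 (peak Novak at position 2): ranking walks positions 2-3-1-4-5-6, expanding outward from the peak — single-peaked.
Faction 2 (peak Dube at position 5): ranking walks positions 5-6-4-3-2-1, expanding outward from the peak — single-peaked.
Faction 3 (peak Yilmaz at position 1): ranking walks positions 1-2-3-4-5-6, expanding outward from the peak — single-peaked.
Every ranking is single-peaked on this axis.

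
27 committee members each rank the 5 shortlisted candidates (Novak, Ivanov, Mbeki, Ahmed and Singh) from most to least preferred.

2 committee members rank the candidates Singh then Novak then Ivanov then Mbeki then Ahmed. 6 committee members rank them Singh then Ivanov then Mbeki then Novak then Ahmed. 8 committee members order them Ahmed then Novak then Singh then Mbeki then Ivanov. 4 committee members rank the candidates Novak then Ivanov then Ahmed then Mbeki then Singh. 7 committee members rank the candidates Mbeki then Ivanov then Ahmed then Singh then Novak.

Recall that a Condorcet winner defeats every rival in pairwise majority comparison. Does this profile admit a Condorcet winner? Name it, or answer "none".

none

Head-to-head results (27 committee members):
Novak vs Ivanov: Novak, 14–13.
Novak vs Mbeki: Novak wins 14–13.
Novak vs Ahmed: Novak preferred on 2+6+4 = 12 ballots; Ahmed wins 15–12.
Novak–Singh: Singh 15–12.
Ivanov vs Mbeki: 12 to 15, Mbeki.
Ivanov vs Ahmed: Ivanov wins 19–8.
Ivanov vs Singh: Singh wins 16–11.
Mbeki–Ahmed: Mbeki 15–12.
Mbeki vs Singh: Singh wins 16–11.
Ahmed vs Singh: Ahmed, 19–8.
Every candidate loses at least once (Novak loses to Ahmed; Ivanov loses to Novak; Mbeki loses to Novak; Ahmed loses to Ivanov; Singh loses to Ahmed). The majority relation contains the cycle Novak → Ivanov → Ahmed → Novak, so there is no Condorcet winner.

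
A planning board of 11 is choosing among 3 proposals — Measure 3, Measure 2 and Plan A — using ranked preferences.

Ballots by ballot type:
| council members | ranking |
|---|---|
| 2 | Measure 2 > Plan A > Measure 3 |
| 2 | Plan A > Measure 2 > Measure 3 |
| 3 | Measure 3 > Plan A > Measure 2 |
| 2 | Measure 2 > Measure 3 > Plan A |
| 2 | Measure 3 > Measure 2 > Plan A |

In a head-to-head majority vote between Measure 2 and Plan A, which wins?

Ballots ranking Measure 2 above Plan A: 2 + 2 + 2 = 6.
Ballots ranking Plan A above Measure 2: 11 − 6 = 5.
Measure 2 wins the head-to-head 6–5.

Measure 2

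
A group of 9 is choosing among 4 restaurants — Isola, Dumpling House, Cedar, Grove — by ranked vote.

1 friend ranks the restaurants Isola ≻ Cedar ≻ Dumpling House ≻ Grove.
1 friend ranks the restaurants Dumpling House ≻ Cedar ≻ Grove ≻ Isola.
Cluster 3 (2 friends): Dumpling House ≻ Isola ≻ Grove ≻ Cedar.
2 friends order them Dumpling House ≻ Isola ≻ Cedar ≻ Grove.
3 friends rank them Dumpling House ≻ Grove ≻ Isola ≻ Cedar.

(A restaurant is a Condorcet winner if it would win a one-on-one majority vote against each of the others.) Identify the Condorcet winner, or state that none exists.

Dumpling House

Head-to-head results (9 friends):
Isola vs Dumpling House: 1 to 8, Dumpling House.
Isola vs Cedar: Isola is ranked higher on 1+2+2+3 = 8 ballots, Cedar on 1. Isola wins 8–1.
Isola vs Grove: Isola preferred on 1+2+2 = 5 ballots; Isola wins 5–4.
Dumpling House vs Cedar: 8 to 1, Dumpling House.
Dumpling House vs Grove: Dumpling House preferred on 1+1+2+2+3 = 9 ballots; Dumpling House wins 9–0.
Cedar vs Grove: Cedar preferred on 1+1+2 = 4 ballots; Grove wins 5–4.
Dumpling House defeats every rival head-to-head and is the Condorcet winner.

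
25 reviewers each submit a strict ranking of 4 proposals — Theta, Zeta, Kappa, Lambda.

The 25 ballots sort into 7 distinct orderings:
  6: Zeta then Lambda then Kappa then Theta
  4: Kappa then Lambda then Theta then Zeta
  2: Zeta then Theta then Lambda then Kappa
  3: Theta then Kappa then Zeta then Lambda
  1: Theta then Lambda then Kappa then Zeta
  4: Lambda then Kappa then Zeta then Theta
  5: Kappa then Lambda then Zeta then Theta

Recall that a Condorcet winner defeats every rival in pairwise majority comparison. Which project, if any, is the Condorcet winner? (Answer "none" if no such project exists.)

Check each pair by majority over 25 ballots:
Theta–Zeta: Zeta 17–8.
Theta–Kappa: Kappa 19–6.
Theta vs Lambda: Theta preferred on 2+3+1 = 6 ballots; Lambda wins 19–6.
Zeta vs Kappa: Zeta is ranked higher on 6+2 = 8 ballots, Kappa on 17. Kappa wins 17–8.
Zeta vs Lambda: Zeta is ranked higher on 6+2+3 = 11 ballots, Lambda on 14. Lambda wins 14–11.
Kappa vs Lambda: 4+3+5 = 12 for Kappa, 13 for Lambda — Lambda by 13–12.
Lambda wins every pairwise contest, so Lambda is the Condorcet winner.

Lambda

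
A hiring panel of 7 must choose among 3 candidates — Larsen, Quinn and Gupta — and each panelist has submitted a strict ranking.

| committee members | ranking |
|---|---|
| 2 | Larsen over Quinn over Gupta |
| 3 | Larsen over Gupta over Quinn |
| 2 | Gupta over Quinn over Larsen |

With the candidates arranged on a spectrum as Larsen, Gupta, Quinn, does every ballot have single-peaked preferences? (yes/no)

Axis positions: Larsen=1, Gupta=2, Quinn=3.
Faction 1: ranking walks positions 1-3-2; Quinn is ranked above Gupta even though Gupta lies between Quinn and the peak Larsen on the axis — preferences dip and rise again. Not single-peaked.
Faction 2 (peak Larsen at position 1): ranking walks positions 1-2-3, expanding outward from the peak — single-peaked.
Faction 3 (peak Gupta at position 2): ranking walks positions 2-3-1, expanding outward from the peak — single-peaked.
Faction 1 violates single-peakedness, so the profile is not single-peaked on this axis.

no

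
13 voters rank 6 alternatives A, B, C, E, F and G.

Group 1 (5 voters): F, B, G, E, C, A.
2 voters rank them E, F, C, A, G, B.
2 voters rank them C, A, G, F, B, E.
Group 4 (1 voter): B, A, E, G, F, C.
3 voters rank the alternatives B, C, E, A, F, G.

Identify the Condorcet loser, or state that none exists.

none

Pairwise majorities:
A–B: B 9–4.
A–C: C 12–1.
A vs E: E wins 10–3.
A–F: F 7–6.
A–G: A 8–5.
B–C: B 9–4.
B vs E: B is ranked higher on 5+2+1+3 = 11 ballots, E on 2. B wins 11–2.
B–F: F 9–4.
B–G: B 9–4.
C vs E: E wins 8–5.
C vs F: F, 8–5.
C vs G: C, 7–6.
E vs F: 2+1+3 = 6 for E, 7 for F — F by 7–6.
E vs G: E preferred on 2+1+3 = 6 ballots; G wins 7–6.
F–G: F 10–3.
Every alternative wins at least one matchup (A beats G; B beats A; C beats A; E beats A; F beats A; G beats E), so there is no Condorcet loser.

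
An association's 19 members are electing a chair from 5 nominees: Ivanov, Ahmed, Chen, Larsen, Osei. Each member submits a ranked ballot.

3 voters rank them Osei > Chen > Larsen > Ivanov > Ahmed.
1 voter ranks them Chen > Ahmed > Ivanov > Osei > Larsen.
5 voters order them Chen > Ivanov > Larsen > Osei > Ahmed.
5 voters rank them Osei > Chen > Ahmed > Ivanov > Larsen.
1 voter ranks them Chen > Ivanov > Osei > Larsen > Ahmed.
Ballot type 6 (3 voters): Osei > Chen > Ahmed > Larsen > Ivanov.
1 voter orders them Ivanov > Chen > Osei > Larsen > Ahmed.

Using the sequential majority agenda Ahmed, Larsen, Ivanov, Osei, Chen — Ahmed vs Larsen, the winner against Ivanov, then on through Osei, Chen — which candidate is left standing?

Round 1: Ahmed vs Larsen — 9–10, Larsen advances.
Round 2: Larsen vs Ivanov — 6–13, Ivanov advances.
Round 3: Ivanov vs Osei — 8–11, Osei advances.
Round 4: Osei vs Chen — 11–8, Osei advances.
The agenda winner is Osei.

Osei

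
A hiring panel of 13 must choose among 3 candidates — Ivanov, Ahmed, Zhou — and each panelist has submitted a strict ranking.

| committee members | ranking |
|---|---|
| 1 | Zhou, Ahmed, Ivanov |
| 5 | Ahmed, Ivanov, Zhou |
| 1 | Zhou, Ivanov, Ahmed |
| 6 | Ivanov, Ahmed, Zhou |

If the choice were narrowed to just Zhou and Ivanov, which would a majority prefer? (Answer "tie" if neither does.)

Ivanov

Ballots ranking Zhou above Ivanov: 1 + 1 = 2.
Ballots ranking Ivanov above Zhou: 13 − 2 = 11.
Ivanov wins the head-to-head 11–2.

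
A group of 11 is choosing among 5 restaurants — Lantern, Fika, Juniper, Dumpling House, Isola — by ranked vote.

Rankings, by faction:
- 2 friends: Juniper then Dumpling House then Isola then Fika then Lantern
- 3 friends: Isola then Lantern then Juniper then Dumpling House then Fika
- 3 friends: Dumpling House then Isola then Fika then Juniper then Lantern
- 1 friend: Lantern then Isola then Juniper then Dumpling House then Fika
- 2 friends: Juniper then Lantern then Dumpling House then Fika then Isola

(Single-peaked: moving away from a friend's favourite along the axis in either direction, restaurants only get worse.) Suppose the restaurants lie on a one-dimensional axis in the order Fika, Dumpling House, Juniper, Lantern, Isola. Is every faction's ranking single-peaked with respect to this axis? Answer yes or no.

no

Axis positions: Fika=1, Dumpling House=2, Juniper=3, Lantern=4, Isola=5.
Faction 1: ranking walks positions 3-2-5-1-4; Isola is ranked above Lantern even though Lantern lies between Isola and the peak Juniper on the axis — preferences dip and rise again. Not single-peaked.
Faction 2 (peak Isola at position 5): ranking walks positions 5-4-3-2-1, expanding outward from the peak — single-peaked.
Faction 3: ranking walks positions 2-5-1-3-4; Isola is ranked above Juniper even though Juniper lies between Isola and the peak Dumpling House on the axis — preferences dip and rise again. Not single-peaked.
Faction 4 (peak Lantern at position 4): ranking walks positions 4-5-3-2-1, expanding outward from the peak — single-peaked.
Faction 5 (peak Juniper at position 3): ranking walks positions 3-4-2-1-5, expanding outward from the peak — single-peaked.
Faction 1 violates single-peakedness, so the profile is not single-peaked on this axis.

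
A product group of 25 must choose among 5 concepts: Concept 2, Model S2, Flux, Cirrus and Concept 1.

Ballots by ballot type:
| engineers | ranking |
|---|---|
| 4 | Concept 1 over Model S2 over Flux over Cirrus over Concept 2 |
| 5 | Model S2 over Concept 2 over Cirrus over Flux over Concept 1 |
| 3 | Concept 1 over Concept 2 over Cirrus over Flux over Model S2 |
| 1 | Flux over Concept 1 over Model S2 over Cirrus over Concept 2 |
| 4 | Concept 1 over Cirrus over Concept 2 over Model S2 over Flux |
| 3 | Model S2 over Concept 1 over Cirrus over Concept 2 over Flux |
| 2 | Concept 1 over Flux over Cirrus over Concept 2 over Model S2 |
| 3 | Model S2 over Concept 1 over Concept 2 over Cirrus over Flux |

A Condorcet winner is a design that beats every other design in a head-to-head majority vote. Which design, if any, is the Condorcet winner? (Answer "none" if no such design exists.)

Head-to-head results (25 engineers):
Concept 2 vs Model S2: Model S2 wins 16–9.
Concept 2 vs Flux: Concept 2 wins 18–7.
Concept 2–Cirrus: Cirrus 14–11.
Concept 2–Concept 1: Concept 1 20–5.
Model S2 vs Flux: Model S2 wins 19–6.
Model S2 vs Cirrus: Model S2, 16–9.
Model S2 vs Concept 1: Concept 1 wins 14–11.
Flux vs Cirrus: Cirrus, 18–7.
Flux–Concept 1: Concept 1 19–6.
Cirrus vs Concept 1: Concept 1, 20–5.
Concept 1 wins every pairwise contest, so Concept 1 is the Condorcet winner.

Concept 1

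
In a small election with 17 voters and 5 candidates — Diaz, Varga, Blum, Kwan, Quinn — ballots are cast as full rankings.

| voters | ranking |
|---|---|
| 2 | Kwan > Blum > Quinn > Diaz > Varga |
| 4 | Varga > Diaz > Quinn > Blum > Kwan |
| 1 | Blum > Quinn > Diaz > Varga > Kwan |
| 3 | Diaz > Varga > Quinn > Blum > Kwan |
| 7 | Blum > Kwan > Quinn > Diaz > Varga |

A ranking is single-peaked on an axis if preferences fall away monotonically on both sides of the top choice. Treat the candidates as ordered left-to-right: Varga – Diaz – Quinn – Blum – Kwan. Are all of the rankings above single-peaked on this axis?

Axis positions: Varga=1, Diaz=2, Quinn=3, Blum=4, Kwan=5.
Bloc 1 (peak Kwan at position 5): ranking walks positions 5-4-3-2-1, expanding outward from the peak — single-peaked.
Bloc 2 (peak Varga at position 1): ranking walks positions 1-2-3-4-5, expanding outward from the peak — single-peaked.
Bloc 3 (peak Blum at position 4): ranking walks positions 4-3-2-1-5, expanding outward from the peak — single-peaked.
Bloc 4 (peak Diaz at position 2): ranking walks positions 2-1-3-4-5, expanding outward from the peak — single-peaked.
Bloc 5 (peak Blum at position 4): ranking walks positions 4-5-3-2-1, expanding outward from the peak — single-peaked.
Every ranking is single-peaked on this axis.

yes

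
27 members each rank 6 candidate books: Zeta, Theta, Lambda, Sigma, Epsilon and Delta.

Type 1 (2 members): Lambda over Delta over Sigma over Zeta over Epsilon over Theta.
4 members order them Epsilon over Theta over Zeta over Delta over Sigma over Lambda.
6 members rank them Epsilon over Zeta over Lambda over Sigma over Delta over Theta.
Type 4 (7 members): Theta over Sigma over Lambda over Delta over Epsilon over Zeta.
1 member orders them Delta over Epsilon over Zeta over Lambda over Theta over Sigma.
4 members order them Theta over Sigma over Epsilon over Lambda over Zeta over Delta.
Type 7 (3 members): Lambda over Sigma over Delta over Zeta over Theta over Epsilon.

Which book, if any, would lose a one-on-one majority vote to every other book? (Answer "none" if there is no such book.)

Head-to-head results (27 members):
Zeta vs Theta: Theta wins 15–12.
Zeta vs Lambda: 11 to 16, Lambda.
Zeta vs Sigma: Sigma, 16–11.
Zeta vs Epsilon: Zeta preferred on 2+3 = 5 ballots; Epsilon wins 22–5.
Zeta vs Delta: Zeta, 14–13.
Theta vs Lambda: 15 to 12, Theta.
Theta–Sigma: Theta 16–11.
Theta vs Epsilon: 7+4+3 = 14 for Theta, 13 for Epsilon — Theta by 14–13.
Theta vs Delta: 4+7+4 = 15 for Theta, 12 for Delta — Theta by 15–12.
Lambda vs Sigma: Lambda preferred on 2+6+1+3 = 12 ballots; Sigma wins 15–12.
Lambda–Epsilon: Epsilon 15–12.
Lambda vs Delta: 2+6+7+4+3 = 22 for Lambda, 5 for Delta — Lambda by 22–5.
Sigma vs Epsilon: 16 to 11, Sigma.
Sigma vs Delta: Sigma, 20–7.
Epsilon vs Delta: Epsilon wins 14–13.
Only Delta has no wins; Delta is the Condorcet loser.

Delta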